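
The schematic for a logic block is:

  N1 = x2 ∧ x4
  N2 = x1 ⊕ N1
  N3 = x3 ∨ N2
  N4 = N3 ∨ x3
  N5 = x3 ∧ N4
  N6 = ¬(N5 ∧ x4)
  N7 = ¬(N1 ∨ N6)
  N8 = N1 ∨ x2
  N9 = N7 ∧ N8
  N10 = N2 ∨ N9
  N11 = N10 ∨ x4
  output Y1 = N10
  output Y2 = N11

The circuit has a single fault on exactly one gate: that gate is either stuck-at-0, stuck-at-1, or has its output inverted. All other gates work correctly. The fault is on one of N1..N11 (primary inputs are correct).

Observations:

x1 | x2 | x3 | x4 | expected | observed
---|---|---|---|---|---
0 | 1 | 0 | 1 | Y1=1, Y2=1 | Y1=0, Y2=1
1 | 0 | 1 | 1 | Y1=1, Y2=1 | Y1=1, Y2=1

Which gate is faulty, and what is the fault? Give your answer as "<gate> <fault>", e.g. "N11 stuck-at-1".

Fault-free values for test 1 (x1=0, x2=1, x3=0, x4=1): N1=1, N2=1, N3=1, N4=1, N5=0, N6=1, N7=0, N8=1, N9=0, N10=1, N11=1, giving Y1=1, Y2=1. Observed Y1=0, Y2=1.
Test 1: faults giving observed Y1=0, Y2=1 are {N1 stuck-at-0, N1 inverted output, N2 stuck-at-0, N2 inverted output, N10 stuck-at-0, N10 inverted output}.
Test 2 (x1=1, x2=0, x3=1, x4=1): fault-free N1=0, N2=1, N3=1, N4=1, N5=1, N6=0, N7=1, N8=0, N9=0, N10=1, N11=1 → Y1=1, Y2=1; observed Y1=1, Y2=1. Eliminates N1 inverted output, N2 stuck-at-0, N2 inverted output, N10 stuck-at-0, N10 inverted output.
Only N1 stuck-at-0 is consistent with every test.

N1 stuck-at-0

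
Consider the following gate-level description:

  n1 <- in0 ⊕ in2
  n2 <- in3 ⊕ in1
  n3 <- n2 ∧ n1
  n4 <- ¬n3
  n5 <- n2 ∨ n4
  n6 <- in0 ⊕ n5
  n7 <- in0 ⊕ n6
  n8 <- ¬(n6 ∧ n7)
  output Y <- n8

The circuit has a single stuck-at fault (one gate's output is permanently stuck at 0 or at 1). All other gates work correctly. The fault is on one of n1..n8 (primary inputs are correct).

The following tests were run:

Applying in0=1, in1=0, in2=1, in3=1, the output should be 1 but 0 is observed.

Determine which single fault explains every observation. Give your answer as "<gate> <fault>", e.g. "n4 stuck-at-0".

Fault-free values for test 1 (in0=1, in1=0, in2=1, in3=1): n1=0, n2=1, n3=0, n4=1, n5=1, n6=0, n7=1, n8=1, giving Y=1. Observed 0.
Test 1: faults giving observed 0 are {n8 stuck-at-0}.
Only n8 stuck-at-0 is consistent with every test.

n8 stuck-at-0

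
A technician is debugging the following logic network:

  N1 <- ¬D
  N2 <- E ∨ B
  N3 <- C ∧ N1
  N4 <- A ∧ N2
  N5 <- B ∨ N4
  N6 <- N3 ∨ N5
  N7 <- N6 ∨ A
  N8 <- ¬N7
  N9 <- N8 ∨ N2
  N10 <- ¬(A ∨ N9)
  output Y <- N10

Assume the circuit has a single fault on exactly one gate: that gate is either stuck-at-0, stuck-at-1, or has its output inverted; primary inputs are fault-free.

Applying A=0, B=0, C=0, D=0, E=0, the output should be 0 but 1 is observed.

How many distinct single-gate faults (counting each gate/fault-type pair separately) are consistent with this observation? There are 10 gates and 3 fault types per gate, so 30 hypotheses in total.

Fault-free: N1=1, N2=0, N3=0, N4=0, N5=0, N6=0, N7=0, N8=1, N9=1, N10=0 → 0. Observed 1.
  N1: none of the 3 fault types match ✗
  N2: none of the 3 fault types match ✗
  N3: stuck-at-1, inverted output ✓; others ✗
  N4: stuck-at-1, inverted output ✓; others ✗
  N5: stuck-at-1, inverted output ✓; others ✗
  N6: stuck-at-1, inverted output ✓; others ✗
  N7: stuck-at-1, inverted output ✓; others ✗
  N8: stuck-at-0, inverted output ✓; others ✗
  N9: stuck-at-0, inverted output ✓; others ✗
  N10: stuck-at-1, inverted output ✓; others ✗
Consistent faults: {N3 stuck-at-1, N3 inverted output, N4 stuck-at-1, N4 inverted output, N5 stuck-at-1, N5 inverted output, N6 stuck-at-1, N6 inverted output, N7 stuck-at-1, N7 inverted output, N8 stuck-at-0, N8 inverted output, N9 stuck-at-0, N9 inverted output, N10 stuck-at-1, N10 inverted output} — 16 in all.

16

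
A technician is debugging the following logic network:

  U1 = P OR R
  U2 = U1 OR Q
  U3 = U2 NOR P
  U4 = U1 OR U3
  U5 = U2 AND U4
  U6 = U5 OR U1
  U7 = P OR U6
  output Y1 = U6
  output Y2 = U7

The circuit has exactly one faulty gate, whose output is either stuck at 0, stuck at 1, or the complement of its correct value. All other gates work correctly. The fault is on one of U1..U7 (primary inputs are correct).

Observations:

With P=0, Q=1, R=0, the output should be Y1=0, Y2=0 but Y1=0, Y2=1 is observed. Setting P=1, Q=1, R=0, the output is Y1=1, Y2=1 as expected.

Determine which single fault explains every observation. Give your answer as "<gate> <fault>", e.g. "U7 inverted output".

U7 stuck-at-1

Fault-free values for test 1 (P=0, Q=1, R=0): U1=0, U2=1, U3=0, U4=0, U5=0, U6=0, U7=0, giving Y1=0, Y2=0. Observed Y1=0, Y2=1.
Test 1: faults giving observed Y1=0, Y2=1 are {U7 stuck-at-1, U7 inverted output}.
Test 2 (P=1, Q=1, R=0): fault-free U1=1, U2=1, U3=0, U4=1, U5=1, U6=1, U7=1 → Y1=1, Y2=1; observed Y1=1, Y2=1. Eliminates U7 inverted output.
Only U7 stuck-at-1 is consistent with every test.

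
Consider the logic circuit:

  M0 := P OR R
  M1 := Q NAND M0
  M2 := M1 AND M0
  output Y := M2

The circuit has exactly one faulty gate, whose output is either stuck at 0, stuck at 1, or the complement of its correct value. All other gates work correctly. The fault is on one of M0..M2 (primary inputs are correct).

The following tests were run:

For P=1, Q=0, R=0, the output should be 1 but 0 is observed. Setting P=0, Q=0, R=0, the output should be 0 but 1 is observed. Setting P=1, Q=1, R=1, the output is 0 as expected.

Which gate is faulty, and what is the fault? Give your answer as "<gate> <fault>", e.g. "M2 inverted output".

M0 inverted output

Fault-free values for test 1 (P=1, Q=0, R=0): M0=1, M1=1, M2=1, giving Y=1. Observed 0.
Test 1: faults giving observed 0 are {M0 stuck-at-0, M0 inverted output, M1 stuck-at-0, M1 inverted output, M2 stuck-at-0, M2 inverted output}.
Test 2 (P=0, Q=0, R=0): fault-free M0=0, M1=1, M2=0 → 0; observed 1. Eliminates M0 stuck-at-0, M1 stuck-at-0, M1 inverted output, M2 stuck-at-0.
Test 3 (P=1, Q=1, R=1): fault-free M0=1, M1=0, M2=0 → 0; observed 0. Eliminates M2 inverted output.
Only M0 inverted output is consistent with every test.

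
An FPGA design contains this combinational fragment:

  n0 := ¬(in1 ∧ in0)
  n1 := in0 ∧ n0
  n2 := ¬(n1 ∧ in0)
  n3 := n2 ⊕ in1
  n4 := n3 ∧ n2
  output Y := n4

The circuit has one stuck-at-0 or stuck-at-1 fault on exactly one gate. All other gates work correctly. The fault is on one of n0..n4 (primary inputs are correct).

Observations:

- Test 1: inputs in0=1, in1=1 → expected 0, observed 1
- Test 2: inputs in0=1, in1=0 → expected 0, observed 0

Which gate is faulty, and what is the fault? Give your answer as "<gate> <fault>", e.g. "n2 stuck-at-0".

n3 stuck-at-1

Fault-free values for test 1 (in0=1, in1=1): n0=0, n1=0, n2=1, n3=0, n4=0, giving Y=0. Observed 1.
Test 1: faults giving observed 1 are {n3 stuck-at-1, n4 stuck-at-1}.
Test 2 (in0=1, in1=0): fault-free n0=1, n1=1, n2=0, n3=0, n4=0 → 0; observed 0. Eliminates n4 stuck-at-1.
Only n3 stuck-at-1 is consistent with every test.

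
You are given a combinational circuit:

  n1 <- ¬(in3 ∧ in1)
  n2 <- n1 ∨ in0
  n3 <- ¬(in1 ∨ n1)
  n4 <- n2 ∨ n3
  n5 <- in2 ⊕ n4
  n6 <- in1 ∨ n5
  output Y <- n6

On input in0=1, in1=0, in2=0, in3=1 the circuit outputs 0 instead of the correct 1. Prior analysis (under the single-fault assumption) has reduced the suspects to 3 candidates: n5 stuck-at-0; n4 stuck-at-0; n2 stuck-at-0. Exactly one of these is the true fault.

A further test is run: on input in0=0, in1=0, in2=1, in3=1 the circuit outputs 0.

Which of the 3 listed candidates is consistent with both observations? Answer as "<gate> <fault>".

Evaluate each candidate on input in0=0, in1=0, in2=1, in3=1:
  n5 stuck-at-0: n1=1, n2=1, n3=0, n4=1, n5=0 [stuck-at-0], n6=0 → 0 — matches
  n4 stuck-at-0: n1=1, n2=1, n3=0, n4=0 [stuck-at-0], n5=1, n6=1 → 1 — eliminated
  n2 stuck-at-0: n1=1, n2=0 [stuck-at-0], n3=0, n4=0, n5=1, n6=1 → 1 — eliminated
Only n5 stuck-at-0 reproduces the observed 0.

n5 stuck-at-0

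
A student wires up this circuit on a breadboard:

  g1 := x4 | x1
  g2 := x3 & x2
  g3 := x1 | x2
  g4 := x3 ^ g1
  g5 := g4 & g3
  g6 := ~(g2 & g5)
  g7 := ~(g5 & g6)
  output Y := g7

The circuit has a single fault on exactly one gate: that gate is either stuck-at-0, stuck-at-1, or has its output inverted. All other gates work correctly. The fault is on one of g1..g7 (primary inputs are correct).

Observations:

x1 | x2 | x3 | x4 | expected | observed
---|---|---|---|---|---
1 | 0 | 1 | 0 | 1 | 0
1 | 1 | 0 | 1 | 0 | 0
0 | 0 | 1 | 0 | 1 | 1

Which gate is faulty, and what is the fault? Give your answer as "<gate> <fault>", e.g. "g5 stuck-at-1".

g4 stuck-at-1

Fault-free values for test 1 (x1=1, x2=0, x3=1, x4=0): g1=1, g2=0, g3=1, g4=0, g5=0, g6=1, g7=1, giving Y=1. Observed 0.
Test 1: faults giving observed 0 are {g1 stuck-at-0, g1 inverted output, g4 stuck-at-1, g4 inverted output, g5 stuck-at-1, g5 inverted output, g7 stuck-at-0, g7 inverted output}.
Test 2 (x1=1, x2=1, x3=0, x4=1): fault-free g1=1, g2=0, g3=1, g4=1, g5=1, g6=1, g7=0 → 0; observed 0. Eliminates g1 stuck-at-0, g1 inverted output, g4 inverted output, g5 inverted output, g7 inverted output.
Test 3 (x1=0, x2=0, x3=1, x4=0): fault-free g1=0, g2=0, g3=0, g4=1, g5=0, g6=1, g7=1 → 1; observed 1. Eliminates g5 stuck-at-1, g7 stuck-at-0.
Only g4 stuck-at-1 is consistent with every test.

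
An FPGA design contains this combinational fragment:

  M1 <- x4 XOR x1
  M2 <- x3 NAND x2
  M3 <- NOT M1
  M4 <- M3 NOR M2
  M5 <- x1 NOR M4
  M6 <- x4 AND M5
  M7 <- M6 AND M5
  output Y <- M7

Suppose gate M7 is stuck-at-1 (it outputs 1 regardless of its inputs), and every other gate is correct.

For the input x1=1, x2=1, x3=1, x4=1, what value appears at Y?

Propagate with M7 forced: M1=0, M2=0, M3=1, M4=0, M5=0, M6=0, M7=1 [stuck-at-1].
So Y = 1. (Without the fault it would be 0.)

1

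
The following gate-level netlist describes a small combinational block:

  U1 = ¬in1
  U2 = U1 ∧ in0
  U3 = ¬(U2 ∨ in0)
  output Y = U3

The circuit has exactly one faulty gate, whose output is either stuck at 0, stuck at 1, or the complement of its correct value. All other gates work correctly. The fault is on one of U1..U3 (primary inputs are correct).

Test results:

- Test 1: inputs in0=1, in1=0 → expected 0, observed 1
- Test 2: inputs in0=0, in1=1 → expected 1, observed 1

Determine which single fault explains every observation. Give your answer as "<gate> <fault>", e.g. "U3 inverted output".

U3 stuck-at-1

Fault-free values for test 1 (in0=1, in1=0): U1=1, U2=1, U3=0, giving Y=0. Observed 1.
Test 1: faults giving observed 1 are {U3 stuck-at-1, U3 inverted output}.
Test 2 (in0=0, in1=1): fault-free U1=0, U2=0, U3=1 → 1; observed 1. Eliminates U3 inverted output.
Only U3 stuck-at-1 is consistent with every test.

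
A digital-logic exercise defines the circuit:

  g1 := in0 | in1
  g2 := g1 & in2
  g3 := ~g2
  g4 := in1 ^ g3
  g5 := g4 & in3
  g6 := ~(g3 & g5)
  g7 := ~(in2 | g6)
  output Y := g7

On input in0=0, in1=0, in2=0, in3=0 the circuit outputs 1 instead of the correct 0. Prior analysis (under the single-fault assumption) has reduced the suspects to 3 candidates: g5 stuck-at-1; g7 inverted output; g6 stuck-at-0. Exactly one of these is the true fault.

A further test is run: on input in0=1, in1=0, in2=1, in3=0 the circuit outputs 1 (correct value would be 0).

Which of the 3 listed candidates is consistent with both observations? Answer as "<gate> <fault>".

Evaluate each candidate on input in0=1, in1=0, in2=1, in3=0:
  g5 stuck-at-1: g1=1, g2=1, g3=0, g4=0, g5=1 [stuck-at-1], g6=1, g7=0 → 0 — eliminated
  g7 inverted output: g1=1, g2=1, g3=0, g4=0, g5=0, g6=1, g7=1 [inverted output] → 1 — matches
  g6 stuck-at-0: g1=1, g2=1, g3=0, g4=0, g5=0, g6=0 [stuck-at-0], g7=0 → 0 — eliminated
Only g7 inverted output reproduces the observed 1.

g7 inverted output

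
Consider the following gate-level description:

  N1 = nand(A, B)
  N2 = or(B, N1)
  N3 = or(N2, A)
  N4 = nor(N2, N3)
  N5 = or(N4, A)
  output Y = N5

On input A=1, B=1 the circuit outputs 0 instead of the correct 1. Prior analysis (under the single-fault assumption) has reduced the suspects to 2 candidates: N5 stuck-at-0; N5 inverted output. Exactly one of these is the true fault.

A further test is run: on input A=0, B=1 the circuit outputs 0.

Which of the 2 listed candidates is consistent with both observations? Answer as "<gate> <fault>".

N5 stuck-at-0

Evaluate each candidate on input A=0, B=1:
  N5 stuck-at-0: N1=1, N2=1, N3=1, N4=0, N5=0 [stuck-at-0] → 0 — matches
  N5 inverted output: N1=1, N2=1, N3=1, N4=0, N5=1 [inverted output] → 1 — eliminated
Only N5 stuck-at-0 reproduces the observed 0.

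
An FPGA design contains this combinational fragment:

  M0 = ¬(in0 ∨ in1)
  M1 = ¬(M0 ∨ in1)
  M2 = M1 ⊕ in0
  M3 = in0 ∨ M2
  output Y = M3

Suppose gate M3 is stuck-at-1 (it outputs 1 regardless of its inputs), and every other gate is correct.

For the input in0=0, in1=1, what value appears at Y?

Propagate with M3 forced: M0=0, M1=0, M2=0, M3=1 [stuck-at-1].
So Y = 1. (Without the fault it would be 0.)

1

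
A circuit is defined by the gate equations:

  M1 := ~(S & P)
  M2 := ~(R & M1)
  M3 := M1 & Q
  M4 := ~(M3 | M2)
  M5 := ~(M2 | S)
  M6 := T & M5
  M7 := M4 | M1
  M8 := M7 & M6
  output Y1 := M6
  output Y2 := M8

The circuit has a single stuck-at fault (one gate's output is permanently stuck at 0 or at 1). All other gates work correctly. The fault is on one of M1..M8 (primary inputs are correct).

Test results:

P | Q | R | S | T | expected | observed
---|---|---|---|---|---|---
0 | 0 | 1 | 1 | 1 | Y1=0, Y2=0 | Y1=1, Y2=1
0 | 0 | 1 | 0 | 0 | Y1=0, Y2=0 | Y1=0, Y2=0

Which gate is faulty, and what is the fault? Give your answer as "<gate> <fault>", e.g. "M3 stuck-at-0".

M5 stuck-at-1

Fault-free values for test 1 (P=0, Q=0, R=1, S=1, T=1): M1=1, M2=0, M3=0, M4=1, M5=0, M6=0, M7=1, M8=0, giving Y1=0, Y2=0. Observed Y1=1, Y2=1.
Test 1: faults giving observed Y1=1, Y2=1 are {M5 stuck-at-1, M6 stuck-at-1}.
Test 2 (P=0, Q=0, R=1, S=0, T=0): fault-free M1=1, M2=0, M3=0, M4=1, M5=1, M6=0, M7=1, M8=0 → Y1=0, Y2=0; observed Y1=0, Y2=0. Eliminates M6 stuck-at-1.
Only M5 stuck-at-1 is consistent with every test.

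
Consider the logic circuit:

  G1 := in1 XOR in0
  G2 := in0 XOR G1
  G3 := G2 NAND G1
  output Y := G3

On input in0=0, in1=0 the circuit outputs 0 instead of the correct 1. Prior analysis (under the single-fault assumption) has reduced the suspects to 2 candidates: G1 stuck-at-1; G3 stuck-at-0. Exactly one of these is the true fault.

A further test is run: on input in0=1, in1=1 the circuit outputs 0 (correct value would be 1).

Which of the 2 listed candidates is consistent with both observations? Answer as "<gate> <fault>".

Evaluate each candidate on input in0=1, in1=1:
  G1 stuck-at-1: G1=1 [stuck-at-1], G2=0, G3=1 → 1 — eliminated
  G3 stuck-at-0: G1=0, G2=1, G3=0 [stuck-at-0] → 0 — matches
Only G3 stuck-at-0 reproduces the observed 0.

G3 stuck-at-0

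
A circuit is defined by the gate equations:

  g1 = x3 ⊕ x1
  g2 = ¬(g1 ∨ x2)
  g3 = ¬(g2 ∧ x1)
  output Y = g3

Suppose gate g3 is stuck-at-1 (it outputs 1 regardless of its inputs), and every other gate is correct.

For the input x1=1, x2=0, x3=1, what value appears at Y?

Propagate with g3 forced: g1=0, g2=1, g3=1 [stuck-at-1].
So Y = 1. (Without the fault it would be 0.)

1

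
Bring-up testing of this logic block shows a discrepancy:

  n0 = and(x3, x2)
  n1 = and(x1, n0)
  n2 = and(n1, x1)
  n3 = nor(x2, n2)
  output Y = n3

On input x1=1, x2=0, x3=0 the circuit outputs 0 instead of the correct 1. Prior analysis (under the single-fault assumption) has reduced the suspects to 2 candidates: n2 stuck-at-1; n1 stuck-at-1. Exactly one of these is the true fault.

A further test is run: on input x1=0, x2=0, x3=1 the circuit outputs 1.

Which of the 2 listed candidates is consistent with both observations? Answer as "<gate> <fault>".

n1 stuck-at-1

Evaluate each candidate on input x1=0, x2=0, x3=1:
  n2 stuck-at-1: n0=0, n1=0, n2=1 [stuck-at-1], n3=0 → 0 — eliminated
  n1 stuck-at-1: n0=0, n1=1 [stuck-at-1], n2=0, n3=1 → 1 — matches
Only n1 stuck-at-1 reproduces the observed 1.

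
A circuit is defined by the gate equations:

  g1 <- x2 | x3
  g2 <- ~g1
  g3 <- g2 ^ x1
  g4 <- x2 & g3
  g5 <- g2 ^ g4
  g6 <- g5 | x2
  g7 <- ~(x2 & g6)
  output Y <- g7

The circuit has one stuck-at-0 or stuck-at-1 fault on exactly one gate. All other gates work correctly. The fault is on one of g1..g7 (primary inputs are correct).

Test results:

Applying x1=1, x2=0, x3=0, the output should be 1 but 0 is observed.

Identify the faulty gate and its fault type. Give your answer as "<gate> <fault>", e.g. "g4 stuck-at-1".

Fault-free values for test 1 (x1=1, x2=0, x3=0): g1=0, g2=1, g3=0, g4=0, g5=1, g6=1, g7=1, giving Y=1. Observed 0.
Test 1: faults giving observed 0 are {g7 stuck-at-0}.
Only g7 stuck-at-0 is consistent with every test.

g7 stuck-at-0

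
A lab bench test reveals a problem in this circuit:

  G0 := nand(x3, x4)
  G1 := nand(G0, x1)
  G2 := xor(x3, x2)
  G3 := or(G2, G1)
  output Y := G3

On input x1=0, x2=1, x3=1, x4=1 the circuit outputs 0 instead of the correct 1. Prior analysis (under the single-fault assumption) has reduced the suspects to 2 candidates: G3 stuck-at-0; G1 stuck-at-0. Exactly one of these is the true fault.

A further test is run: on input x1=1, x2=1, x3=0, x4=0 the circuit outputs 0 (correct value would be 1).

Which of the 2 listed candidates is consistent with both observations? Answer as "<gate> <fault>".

G3 stuck-at-0

Evaluate each candidate on input x1=1, x2=1, x3=0, x4=0:
  G3 stuck-at-0: G0=1, G1=0, G2=1, G3=0 [stuck-at-0] → 0 — matches
  G1 stuck-at-0: G0=1, G1=0 [stuck-at-0], G2=1, G3=1 → 1 — eliminated
Only G3 stuck-at-0 reproduces the observed 0.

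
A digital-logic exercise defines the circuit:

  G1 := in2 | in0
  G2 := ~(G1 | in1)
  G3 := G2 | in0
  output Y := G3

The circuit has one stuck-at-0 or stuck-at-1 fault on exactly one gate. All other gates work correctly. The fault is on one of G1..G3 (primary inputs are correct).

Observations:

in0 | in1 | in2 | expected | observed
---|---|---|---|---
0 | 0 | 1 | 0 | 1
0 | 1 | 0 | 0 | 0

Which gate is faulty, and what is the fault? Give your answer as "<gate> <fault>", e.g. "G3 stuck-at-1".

G1 stuck-at-0

Fault-free values for test 1 (in0=0, in1=0, in2=1): G1=1, G2=0, G3=0, giving Y=0. Observed 1.
Test 1: faults giving observed 1 are {G1 stuck-at-0, G2 stuck-at-1, G3 stuck-at-1}.
Test 2 (in0=0, in1=1, in2=0): fault-free G1=0, G2=0, G3=0 → 0; observed 0. Eliminates G2 stuck-at-1, G3 stuck-at-1.
Only G1 stuck-at-0 is consistent with every test.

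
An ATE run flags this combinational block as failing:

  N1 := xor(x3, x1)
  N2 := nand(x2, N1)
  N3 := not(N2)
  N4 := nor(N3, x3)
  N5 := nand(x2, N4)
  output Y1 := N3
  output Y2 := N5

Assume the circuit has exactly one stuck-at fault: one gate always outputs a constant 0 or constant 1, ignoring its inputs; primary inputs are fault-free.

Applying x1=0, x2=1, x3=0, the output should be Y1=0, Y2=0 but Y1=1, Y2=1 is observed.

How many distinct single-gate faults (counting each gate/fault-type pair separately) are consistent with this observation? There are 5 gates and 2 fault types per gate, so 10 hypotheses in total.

3

Fault-free: N1=0, N2=1, N3=0, N4=1, N5=0 → Y1=0, Y2=0. Observed Y1=1, Y2=1.
  N1 stuck-at-0: output Y1=0, Y2=0 ✗
  N1 stuck-at-1: output Y1=1, Y2=1 ✓
  N2 stuck-at-0: output Y1=1, Y2=1 ✓
  N2 stuck-at-1: output Y1=0, Y2=0 ✗
  N3 stuck-at-0: output Y1=0, Y2=0 ✗
  N3 stuck-at-1: output Y1=1, Y2=1 ✓
  N4 stuck-at-0: output Y1=0, Y2=1 ✗
  N4 stuck-at-1: output Y1=0, Y2=0 ✗
  N5 stuck-at-0: output Y1=0, Y2=0 ✗
  N5 stuck-at-1: output Y1=0, Y2=1 ✗
Consistent faults: {N1 stuck-at-1, N2 stuck-at-0, N3 stuck-at-1} — 3 in all.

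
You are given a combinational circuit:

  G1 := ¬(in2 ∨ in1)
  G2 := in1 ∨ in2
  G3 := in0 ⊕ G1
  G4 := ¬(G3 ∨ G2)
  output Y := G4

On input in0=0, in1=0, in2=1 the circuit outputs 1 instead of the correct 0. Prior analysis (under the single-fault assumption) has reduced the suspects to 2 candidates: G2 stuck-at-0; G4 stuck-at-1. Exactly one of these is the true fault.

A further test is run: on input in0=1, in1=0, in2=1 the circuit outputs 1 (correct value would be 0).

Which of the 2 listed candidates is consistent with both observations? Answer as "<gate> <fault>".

G4 stuck-at-1

Evaluate each candidate on input in0=1, in1=0, in2=1:
  G2 stuck-at-0: G1=0, G2=0 [stuck-at-0], G3=1, G4=0 → 0 — eliminated
  G4 stuck-at-1: G1=0, G2=1, G3=1, G4=1 [stuck-at-1] → 1 — matches
Only G4 stuck-at-1 reproduces the observed 1.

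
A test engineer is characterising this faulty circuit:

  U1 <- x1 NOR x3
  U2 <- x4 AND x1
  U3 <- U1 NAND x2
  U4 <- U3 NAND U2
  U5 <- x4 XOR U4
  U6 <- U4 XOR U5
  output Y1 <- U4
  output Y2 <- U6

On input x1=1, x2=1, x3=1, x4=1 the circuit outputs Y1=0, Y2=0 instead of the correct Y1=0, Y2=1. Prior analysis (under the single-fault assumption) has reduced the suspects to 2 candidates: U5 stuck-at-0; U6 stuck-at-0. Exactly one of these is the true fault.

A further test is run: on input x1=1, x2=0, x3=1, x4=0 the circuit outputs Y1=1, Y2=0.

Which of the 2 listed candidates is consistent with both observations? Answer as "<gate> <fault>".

Evaluate each candidate on input x1=1, x2=0, x3=1, x4=0:
  U5 stuck-at-0: U1=0, U2=0, U3=1, U4=1, U5=0 [stuck-at-0], U6=1 → Y1=1, Y2=1 — eliminated
  U6 stuck-at-0: U1=0, U2=0, U3=1, U4=1, U5=1, U6=0 [stuck-at-0] → Y1=1, Y2=0 — matches
Only U6 stuck-at-0 reproduces the observed Y1=1, Y2=0.

U6 stuck-at-0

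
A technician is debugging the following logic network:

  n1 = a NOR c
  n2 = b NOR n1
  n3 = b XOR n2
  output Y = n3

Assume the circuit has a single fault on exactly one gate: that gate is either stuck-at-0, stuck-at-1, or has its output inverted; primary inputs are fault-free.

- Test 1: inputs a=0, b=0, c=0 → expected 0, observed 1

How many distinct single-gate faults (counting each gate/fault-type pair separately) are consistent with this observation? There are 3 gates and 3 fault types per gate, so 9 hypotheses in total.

Fault-free: n1=1, n2=0, n3=0 → 0. Observed 1.
  n1 stuck-at-0: output 1 ✓
  n1 stuck-at-1: output 0 ✗
  n1 inverted output: output 1 ✓
  n2 stuck-at-0: output 0 ✗
  n2 stuck-at-1: output 1 ✓
  n2 inverted output: output 1 ✓
  n3 stuck-at-0: output 0 ✗
  n3 stuck-at-1: output 1 ✓
  n3 inverted output: output 1 ✓
Consistent faults: {n1 stuck-at-0, n1 inverted output, n2 stuck-at-1, n2 inverted output, n3 stuck-at-1, n3 inverted output} — 6 in all.

6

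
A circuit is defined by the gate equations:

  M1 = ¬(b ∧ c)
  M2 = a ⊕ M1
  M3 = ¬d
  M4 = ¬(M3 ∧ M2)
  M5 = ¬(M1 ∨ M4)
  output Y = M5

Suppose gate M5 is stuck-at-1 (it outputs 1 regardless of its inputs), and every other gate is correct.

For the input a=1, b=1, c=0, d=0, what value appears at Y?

1

Propagate with M5 forced: M1=1, M2=0, M3=1, M4=1, M5=1 [stuck-at-1].
So Y = 1. (Without the fault it would be 0.)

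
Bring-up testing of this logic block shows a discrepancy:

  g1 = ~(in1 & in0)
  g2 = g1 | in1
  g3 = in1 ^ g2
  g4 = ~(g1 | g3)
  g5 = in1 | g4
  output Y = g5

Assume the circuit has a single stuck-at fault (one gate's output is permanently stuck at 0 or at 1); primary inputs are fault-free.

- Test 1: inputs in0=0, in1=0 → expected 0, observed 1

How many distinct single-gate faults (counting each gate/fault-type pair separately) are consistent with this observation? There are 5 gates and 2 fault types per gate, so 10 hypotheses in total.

3

Fault-free: g1=1, g2=1, g3=1, g4=0, g5=0 → 0. Observed 1.
  g1 stuck-at-0: output 1 ✓
  g1 stuck-at-1: output 0 ✗
  g2 stuck-at-0: output 0 ✗
  g2 stuck-at-1: output 0 ✗
  g3 stuck-at-0: output 0 ✗
  g3 stuck-at-1: output 0 ✗
  g4 stuck-at-0: output 0 ✗
  g4 stuck-at-1: output 1 ✓
  g5 stuck-at-0: output 0 ✗
  g5 stuck-at-1: output 1 ✓
Consistent faults: {g1 stuck-at-0, g4 stuck-at-1, g5 stuck-at-1} — 3 in all.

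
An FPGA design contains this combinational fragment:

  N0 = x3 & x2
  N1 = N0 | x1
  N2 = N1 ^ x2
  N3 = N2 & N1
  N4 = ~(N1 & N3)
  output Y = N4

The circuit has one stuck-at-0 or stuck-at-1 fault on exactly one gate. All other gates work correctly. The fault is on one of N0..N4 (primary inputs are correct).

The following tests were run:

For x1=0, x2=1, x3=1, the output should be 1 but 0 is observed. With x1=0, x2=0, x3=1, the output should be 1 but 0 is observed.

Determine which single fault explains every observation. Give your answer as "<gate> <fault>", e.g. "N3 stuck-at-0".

N4 stuck-at-0

Fault-free values for test 1 (x1=0, x2=1, x3=1): N0=1, N1=1, N2=0, N3=0, N4=1, giving Y=1. Observed 0.
Test 1: faults giving observed 0 are {N2 stuck-at-1, N3 stuck-at-1, N4 stuck-at-0}.
Test 2 (x1=0, x2=0, x3=1): fault-free N0=0, N1=0, N2=0, N3=0, N4=1 → 1; observed 0. Eliminates N2 stuck-at-1, N3 stuck-at-1.
Only N4 stuck-at-0 is consistent with every test.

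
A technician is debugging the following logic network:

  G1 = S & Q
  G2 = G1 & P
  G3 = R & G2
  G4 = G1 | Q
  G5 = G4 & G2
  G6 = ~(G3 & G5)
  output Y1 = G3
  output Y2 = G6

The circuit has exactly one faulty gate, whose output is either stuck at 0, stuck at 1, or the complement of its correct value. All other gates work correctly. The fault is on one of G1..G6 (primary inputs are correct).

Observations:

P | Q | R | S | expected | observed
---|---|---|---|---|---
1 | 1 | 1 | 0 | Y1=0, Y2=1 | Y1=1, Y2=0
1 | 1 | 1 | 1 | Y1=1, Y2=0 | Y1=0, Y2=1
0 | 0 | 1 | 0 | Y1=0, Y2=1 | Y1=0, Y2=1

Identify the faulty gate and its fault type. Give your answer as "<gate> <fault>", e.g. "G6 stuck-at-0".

Fault-free values for test 1 (P=1, Q=1, R=1, S=0): G1=0, G2=0, G3=0, G4=1, G5=0, G6=1, giving Y1=0, Y2=1. Observed Y1=1, Y2=0.
Test 1: faults giving observed Y1=1, Y2=0 are {G1 stuck-at-1, G1 inverted output, G2 stuck-at-1, G2 inverted output}.
Test 2 (P=1, Q=1, R=1, S=1): fault-free G1=1, G2=1, G3=1, G4=1, G5=1, G6=0 → Y1=1, Y2=0; observed Y1=0, Y2=1. Eliminates G1 stuck-at-1, G2 stuck-at-1.
Test 3 (P=0, Q=0, R=1, S=0): fault-free G1=0, G2=0, G3=0, G4=0, G5=0, G6=1 → Y1=0, Y2=1; observed Y1=0, Y2=1. Eliminates G2 inverted output.
Only G1 inverted output is consistent with every test.

G1 inverted output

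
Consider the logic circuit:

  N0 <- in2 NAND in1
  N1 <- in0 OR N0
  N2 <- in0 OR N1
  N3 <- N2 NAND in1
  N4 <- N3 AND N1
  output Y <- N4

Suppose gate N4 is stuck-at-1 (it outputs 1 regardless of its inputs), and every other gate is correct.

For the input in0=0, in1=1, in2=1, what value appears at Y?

Propagate with N4 forced: N0=0, N1=0, N2=0, N3=1, N4=1 [stuck-at-1].
So Y = 1. (Without the fault it would be 0.)

1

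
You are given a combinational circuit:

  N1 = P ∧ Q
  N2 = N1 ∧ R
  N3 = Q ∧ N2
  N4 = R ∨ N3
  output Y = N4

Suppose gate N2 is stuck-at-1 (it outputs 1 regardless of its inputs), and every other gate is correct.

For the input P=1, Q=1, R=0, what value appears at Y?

Propagate with N2 forced: N1=1, N2=1 [stuck-at-1], N3=1, N4=1.
So Y = 1. (Without the fault it would be 0.)

1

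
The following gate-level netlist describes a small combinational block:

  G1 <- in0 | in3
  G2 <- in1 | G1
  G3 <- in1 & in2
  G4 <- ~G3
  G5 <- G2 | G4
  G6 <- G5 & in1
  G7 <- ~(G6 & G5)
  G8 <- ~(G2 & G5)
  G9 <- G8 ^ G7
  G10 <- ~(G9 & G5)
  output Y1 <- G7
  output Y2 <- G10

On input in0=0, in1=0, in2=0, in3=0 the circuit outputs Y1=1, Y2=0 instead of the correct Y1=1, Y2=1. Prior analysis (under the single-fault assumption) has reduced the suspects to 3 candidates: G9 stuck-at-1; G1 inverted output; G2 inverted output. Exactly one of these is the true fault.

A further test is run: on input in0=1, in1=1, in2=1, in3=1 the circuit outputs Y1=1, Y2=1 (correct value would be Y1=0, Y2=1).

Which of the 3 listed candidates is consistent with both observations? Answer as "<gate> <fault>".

Evaluate each candidate on input in0=1, in1=1, in2=1, in3=1:
  G9 stuck-at-1: G1=1, G2=1, G3=1, G4=0, G5=1, G6=1, G7=0, G8=0, G9=1 [stuck-at-1], G10=0 → Y1=0, Y2=0 — eliminated
  G1 inverted output: G1=0 [inverted output], G2=1, G3=1, G4=0, G5=1, G6=1, G7=0, G8=0, G9=0, G10=1 → Y1=0, Y2=1 — eliminated
  G2 inverted output: G1=1, G2=0 [inverted output], G3=1, G4=0, G5=0, G6=0, G7=1, G8=1, G9=0, G10=1 → Y1=1, Y2=1 — matches
Only G2 inverted output reproduces the observed Y1=1, Y2=1.

G2 inverted output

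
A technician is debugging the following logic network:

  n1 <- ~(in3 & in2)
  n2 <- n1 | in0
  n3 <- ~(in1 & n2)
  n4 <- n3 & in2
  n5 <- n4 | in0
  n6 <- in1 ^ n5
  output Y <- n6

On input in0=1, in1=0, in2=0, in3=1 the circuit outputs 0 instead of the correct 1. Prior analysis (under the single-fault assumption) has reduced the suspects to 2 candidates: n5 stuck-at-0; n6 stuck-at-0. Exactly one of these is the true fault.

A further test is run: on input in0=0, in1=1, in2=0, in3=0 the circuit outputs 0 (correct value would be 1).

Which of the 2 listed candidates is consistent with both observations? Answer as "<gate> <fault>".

Evaluate each candidate on input in0=0, in1=1, in2=0, in3=0:
  n5 stuck-at-0: n1=1, n2=1, n3=0, n4=0, n5=0 [stuck-at-0], n6=1 → 1 — eliminated
  n6 stuck-at-0: n1=1, n2=1, n3=0, n4=0, n5=0, n6=0 [stuck-at-0] → 0 — matches
Only n6 stuck-at-0 reproduces the observed 0.

n6 stuck-at-0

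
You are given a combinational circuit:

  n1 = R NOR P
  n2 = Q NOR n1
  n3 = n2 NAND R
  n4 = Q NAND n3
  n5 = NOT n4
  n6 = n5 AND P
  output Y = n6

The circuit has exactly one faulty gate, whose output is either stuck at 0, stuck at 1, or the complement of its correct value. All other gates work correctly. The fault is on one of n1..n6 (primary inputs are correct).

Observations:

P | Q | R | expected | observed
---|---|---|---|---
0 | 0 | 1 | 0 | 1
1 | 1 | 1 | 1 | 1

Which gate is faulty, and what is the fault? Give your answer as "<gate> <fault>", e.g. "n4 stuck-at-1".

n6 stuck-at-1

Fault-free values for test 1 (P=0, Q=0, R=1): n1=0, n2=1, n3=0, n4=1, n5=0, n6=0, giving Y=0. Observed 1.
Test 1: faults giving observed 1 are {n6 stuck-at-1, n6 inverted output}.
Test 2 (P=1, Q=1, R=1): fault-free n1=0, n2=0, n3=1, n4=0, n5=1, n6=1 → 1; observed 1. Eliminates n6 inverted output.
Only n6 stuck-at-1 is consistent with every test.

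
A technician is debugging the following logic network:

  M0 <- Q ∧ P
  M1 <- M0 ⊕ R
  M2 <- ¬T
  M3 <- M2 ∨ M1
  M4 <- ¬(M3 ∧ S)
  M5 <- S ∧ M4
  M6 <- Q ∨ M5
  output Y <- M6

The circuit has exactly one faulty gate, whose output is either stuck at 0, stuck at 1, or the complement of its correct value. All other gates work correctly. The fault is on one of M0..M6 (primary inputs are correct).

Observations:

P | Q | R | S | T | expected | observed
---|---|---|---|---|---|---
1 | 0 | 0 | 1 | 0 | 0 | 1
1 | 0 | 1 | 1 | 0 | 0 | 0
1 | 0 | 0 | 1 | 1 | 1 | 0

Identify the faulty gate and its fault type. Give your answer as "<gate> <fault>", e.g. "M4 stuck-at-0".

M2 inverted output

Fault-free values for test 1 (P=1, Q=0, R=0, S=1, T=0): M0=0, M1=0, M2=1, M3=1, M4=0, M5=0, M6=0, giving Y=0. Observed 1.
Test 1: faults giving observed 1 are {M2 stuck-at-0, M2 inverted output, M3 stuck-at-0, M3 inverted output, M4 stuck-at-1, M4 inverted output, M5 stuck-at-1, M5 inverted output, M6 stuck-at-1, M6 inverted output}.
Test 2 (P=1, Q=0, R=1, S=1, T=0): fault-free M0=0, M1=1, M2=1, M3=1, M4=0, M5=0, M6=0 → 0; observed 0. Eliminates M3 stuck-at-0, M3 inverted output, M4 stuck-at-1, M4 inverted output, M5 stuck-at-1, M5 inverted output, M6 stuck-at-1, M6 inverted output.
Test 3 (P=1, Q=0, R=0, S=1, T=1): fault-free M0=0, M1=0, M2=0, M3=0, M4=1, M5=1, M6=1 → 1; observed 0. Eliminates M2 stuck-at-0.
Only M2 inverted output is consistent with every test.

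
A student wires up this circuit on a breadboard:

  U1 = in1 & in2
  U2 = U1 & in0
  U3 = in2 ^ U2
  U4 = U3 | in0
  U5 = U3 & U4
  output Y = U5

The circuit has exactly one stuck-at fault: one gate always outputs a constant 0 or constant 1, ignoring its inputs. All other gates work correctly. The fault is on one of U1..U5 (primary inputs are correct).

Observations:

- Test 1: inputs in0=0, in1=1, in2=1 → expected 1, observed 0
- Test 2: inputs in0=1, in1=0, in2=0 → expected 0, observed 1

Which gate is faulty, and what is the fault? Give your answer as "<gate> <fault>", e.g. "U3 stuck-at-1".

Fault-free values for test 1 (in0=0, in1=1, in2=1): U1=1, U2=0, U3=1, U4=1, U5=1, giving Y=1. Observed 0.
Test 1: faults giving observed 0 are {U2 stuck-at-1, U3 stuck-at-0, U4 stuck-at-0, U5 stuck-at-0}.
Test 2 (in0=1, in1=0, in2=0): fault-free U1=0, U2=0, U3=0, U4=1, U5=0 → 0; observed 1. Eliminates U3 stuck-at-0, U4 stuck-at-0, U5 stuck-at-0.
Only U2 stuck-at-1 is consistent with every test.

U2 stuck-at-1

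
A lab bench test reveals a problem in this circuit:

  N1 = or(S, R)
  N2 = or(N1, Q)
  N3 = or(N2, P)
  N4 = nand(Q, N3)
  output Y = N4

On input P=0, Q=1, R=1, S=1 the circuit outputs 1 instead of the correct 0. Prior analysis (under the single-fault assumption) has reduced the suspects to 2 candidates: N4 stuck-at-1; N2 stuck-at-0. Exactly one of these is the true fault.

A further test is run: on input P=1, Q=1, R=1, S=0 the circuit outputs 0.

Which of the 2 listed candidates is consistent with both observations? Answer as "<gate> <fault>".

Evaluate each candidate on input P=1, Q=1, R=1, S=0:
  N4 stuck-at-1: N1=1, N2=1, N3=1, N4=1 [stuck-at-1] → 1 — eliminated
  N2 stuck-at-0: N1=1, N2=0 [stuck-at-0], N3=1, N4=0 → 0 — matches
Only N2 stuck-at-0 reproduces the observed 0.

N2 stuck-at-0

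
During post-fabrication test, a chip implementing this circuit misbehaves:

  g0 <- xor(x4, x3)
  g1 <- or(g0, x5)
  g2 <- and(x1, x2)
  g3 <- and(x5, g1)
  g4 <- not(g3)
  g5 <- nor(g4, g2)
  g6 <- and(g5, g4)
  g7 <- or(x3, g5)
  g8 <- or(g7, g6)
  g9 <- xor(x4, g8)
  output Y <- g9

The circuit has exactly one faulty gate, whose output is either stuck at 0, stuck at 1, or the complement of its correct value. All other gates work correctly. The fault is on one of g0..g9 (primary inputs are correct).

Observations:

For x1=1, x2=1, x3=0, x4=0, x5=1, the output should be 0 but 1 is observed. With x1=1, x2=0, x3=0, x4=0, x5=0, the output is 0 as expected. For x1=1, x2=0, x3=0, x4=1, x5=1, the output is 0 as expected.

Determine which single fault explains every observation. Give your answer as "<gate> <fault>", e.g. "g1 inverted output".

Fault-free values for test 1 (x1=1, x2=1, x3=0, x4=0, x5=1): g0=0, g1=1, g2=1, g3=1, g4=0, g5=0, g6=0, g7=0, g8=0, g9=0, giving Y=0. Observed 1.
Test 1: faults giving observed 1 are {g2 stuck-at-0, g2 inverted output, g5 stuck-at-1, g5 inverted output, g6 stuck-at-1, g6 inverted output, g7 stuck-at-1, g7 inverted output, g8 stuck-at-1, g8 inverted output, g9 stuck-at-1, g9 inverted output}.
Test 2 (x1=1, x2=0, x3=0, x4=0, x5=0): fault-free g0=0, g1=0, g2=0, g3=0, g4=1, g5=0, g6=0, g7=0, g8=0, g9=0 → 0; observed 0. Eliminates g5 stuck-at-1, g5 inverted output, g6 stuck-at-1, g6 inverted output, g7 stuck-at-1, g7 inverted output, g8 stuck-at-1, g8 inverted output, g9 stuck-at-1, g9 inverted output.
Test 3 (x1=1, x2=0, x3=0, x4=1, x5=1): fault-free g0=1, g1=1, g2=0, g3=1, g4=0, g5=1, g6=0, g7=1, g8=1, g9=0 → 0; observed 0. Eliminates g2 inverted output.
Only g2 stuck-at-0 is consistent with every test.

g2 stuck-at-0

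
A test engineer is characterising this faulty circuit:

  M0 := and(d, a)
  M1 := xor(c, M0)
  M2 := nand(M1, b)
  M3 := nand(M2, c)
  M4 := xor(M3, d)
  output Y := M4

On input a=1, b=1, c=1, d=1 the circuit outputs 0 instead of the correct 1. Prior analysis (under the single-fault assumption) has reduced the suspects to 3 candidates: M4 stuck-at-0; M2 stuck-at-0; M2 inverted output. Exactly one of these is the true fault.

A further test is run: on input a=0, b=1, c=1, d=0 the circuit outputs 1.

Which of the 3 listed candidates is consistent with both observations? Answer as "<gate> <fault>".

Evaluate each candidate on input a=0, b=1, c=1, d=0:
  M4 stuck-at-0: M0=0, M1=1, M2=0, M3=1, M4=0 [stuck-at-0] → 0 — eliminated
  M2 stuck-at-0: M0=0, M1=1, M2=0 [stuck-at-0], M3=1, M4=1 → 1 — matches
  M2 inverted output: M0=0, M1=1, M2=1 [inverted output], M3=0, M4=0 → 0 — eliminated
Only M2 stuck-at-0 reproduces the observed 1.

M2 stuck-at-0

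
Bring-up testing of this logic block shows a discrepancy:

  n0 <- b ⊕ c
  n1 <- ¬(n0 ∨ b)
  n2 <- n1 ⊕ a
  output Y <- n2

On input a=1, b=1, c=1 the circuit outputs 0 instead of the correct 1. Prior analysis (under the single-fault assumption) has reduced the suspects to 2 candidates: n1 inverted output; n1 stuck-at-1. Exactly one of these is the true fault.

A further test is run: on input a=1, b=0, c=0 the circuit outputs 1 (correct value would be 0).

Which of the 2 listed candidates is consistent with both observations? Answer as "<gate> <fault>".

n1 inverted output

Evaluate each candidate on input a=1, b=0, c=0:
  n1 inverted output: n0=0, n1=0 [inverted output], n2=1 → 1 — matches
  n1 stuck-at-1: n0=0, n1=1 [stuck-at-1], n2=0 → 0 — eliminated
Only n1 inverted output reproduces the observed 1.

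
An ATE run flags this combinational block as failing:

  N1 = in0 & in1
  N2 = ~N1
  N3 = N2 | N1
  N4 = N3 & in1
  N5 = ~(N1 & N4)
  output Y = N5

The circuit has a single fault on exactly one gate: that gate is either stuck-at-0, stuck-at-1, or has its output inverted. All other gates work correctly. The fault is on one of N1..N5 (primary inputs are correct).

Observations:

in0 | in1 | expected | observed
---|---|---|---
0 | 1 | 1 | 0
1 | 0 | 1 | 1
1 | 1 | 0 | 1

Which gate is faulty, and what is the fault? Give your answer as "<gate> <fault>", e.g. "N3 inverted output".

N1 inverted output

Fault-free values for test 1 (in0=0, in1=1): N1=0, N2=1, N3=1, N4=1, N5=1, giving Y=1. Observed 0.
Test 1: faults giving observed 0 are {N1 stuck-at-1, N1 inverted output, N5 stuck-at-0, N5 inverted output}.
Test 2 (in0=1, in1=0): fault-free N1=0, N2=1, N3=1, N4=0, N5=1 → 1; observed 1. Eliminates N5 stuck-at-0, N5 inverted output.
Test 3 (in0=1, in1=1): fault-free N1=1, N2=0, N3=1, N4=1, N5=0 → 0; observed 1. Eliminates N1 stuck-at-1.
Only N1 inverted output is consistent with every test.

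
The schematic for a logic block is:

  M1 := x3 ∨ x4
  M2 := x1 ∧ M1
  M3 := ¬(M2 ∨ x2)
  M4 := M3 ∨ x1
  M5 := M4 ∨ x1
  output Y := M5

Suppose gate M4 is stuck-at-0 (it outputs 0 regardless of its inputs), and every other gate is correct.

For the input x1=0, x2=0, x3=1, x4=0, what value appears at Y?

0

Propagate with M4 forced: M1=1, M2=0, M3=1, M4=0 [stuck-at-0], M5=0.
So Y = 0. (Without the fault it would be 1.)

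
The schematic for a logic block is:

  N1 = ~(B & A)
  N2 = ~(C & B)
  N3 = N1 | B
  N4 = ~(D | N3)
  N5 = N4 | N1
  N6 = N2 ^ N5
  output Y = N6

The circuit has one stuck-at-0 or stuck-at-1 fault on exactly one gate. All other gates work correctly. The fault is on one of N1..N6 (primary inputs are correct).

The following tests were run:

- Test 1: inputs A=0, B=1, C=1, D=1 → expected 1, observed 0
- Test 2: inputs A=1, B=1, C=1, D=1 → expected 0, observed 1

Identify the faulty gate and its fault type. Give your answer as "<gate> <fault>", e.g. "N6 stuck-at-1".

Fault-free values for test 1 (A=0, B=1, C=1, D=1): N1=1, N2=0, N3=1, N4=0, N5=1, N6=1, giving Y=1. Observed 0.
Test 1: faults giving observed 0 are {N1 stuck-at-0, N2 stuck-at-1, N5 stuck-at-0, N6 stuck-at-0}.
Test 2 (A=1, B=1, C=1, D=1): fault-free N1=0, N2=0, N3=1, N4=0, N5=0, N6=0 → 0; observed 1. Eliminates N1 stuck-at-0, N5 stuck-at-0, N6 stuck-at-0.
Only N2 stuck-at-1 is consistent with every test.

N2 stuck-at-1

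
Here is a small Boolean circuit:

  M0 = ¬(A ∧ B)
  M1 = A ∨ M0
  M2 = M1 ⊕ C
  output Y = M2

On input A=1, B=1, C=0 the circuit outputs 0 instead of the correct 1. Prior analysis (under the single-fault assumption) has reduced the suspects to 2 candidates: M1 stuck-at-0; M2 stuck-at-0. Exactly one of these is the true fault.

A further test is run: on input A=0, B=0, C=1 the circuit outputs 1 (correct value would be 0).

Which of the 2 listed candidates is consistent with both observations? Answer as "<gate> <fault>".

Evaluate each candidate on input A=0, B=0, C=1:
  M1 stuck-at-0: M0=1, M1=0 [stuck-at-0], M2=1 → 1 — matches
  M2 stuck-at-0: M0=1, M1=1, M2=0 [stuck-at-0] → 0 — eliminated
Only M1 stuck-at-0 reproduces the observed 1.

M1 stuck-at-0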